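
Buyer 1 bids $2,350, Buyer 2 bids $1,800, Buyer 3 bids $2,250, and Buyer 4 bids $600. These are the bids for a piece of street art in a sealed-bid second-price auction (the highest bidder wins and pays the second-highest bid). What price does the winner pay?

Bids in descending order: Buyer 1 $2,350, then Buyer 3 $2,250, then Buyer 2 $1,800, then Buyer 4 $600.
Buyer 1 is the highest bidder, so Buyer 1 wins.
Under the second-price rule, the price is the second-highest bid: $2,250.

Price paid: $2,250.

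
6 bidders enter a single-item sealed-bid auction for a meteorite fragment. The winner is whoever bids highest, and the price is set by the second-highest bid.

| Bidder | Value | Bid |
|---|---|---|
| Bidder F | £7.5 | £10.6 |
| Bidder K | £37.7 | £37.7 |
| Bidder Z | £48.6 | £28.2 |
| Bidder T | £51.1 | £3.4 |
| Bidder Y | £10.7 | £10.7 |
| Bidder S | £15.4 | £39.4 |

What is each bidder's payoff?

Sorted high to low: Bidder S £39.4, then Bidder K £37.7, then Bidder Z £28.2, then Bidder Y £10.7, then Bidder F £10.6, then Bidder T £3.4.
Bidder S has the top bid and wins; the price is the second-highest bid, £37.7.
Bidder S's payoff = £15.4 − £37.7 = -£22.3. All other bidders lose, so their payoff is 0.

Bidder F £0.0, Bidder K £0.0, Bidder Z £0.0, Bidder T £0.0, Bidder Y £0.0, Bidder S -£22.3.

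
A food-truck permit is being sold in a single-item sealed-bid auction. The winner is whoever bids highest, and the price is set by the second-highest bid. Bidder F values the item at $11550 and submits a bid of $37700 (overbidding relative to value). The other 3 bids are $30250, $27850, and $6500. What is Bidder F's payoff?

Highest competing bid: $30250.
Bidder F's bid $37700 is the highest overall, so Bidder F wins and pays the second-highest bid, $30250.
Payoff = value − price = $11550 − $30250 = -$18700.
Overbidding won the item at a price above value — truthful bidding would have avoided this loss.

-$18700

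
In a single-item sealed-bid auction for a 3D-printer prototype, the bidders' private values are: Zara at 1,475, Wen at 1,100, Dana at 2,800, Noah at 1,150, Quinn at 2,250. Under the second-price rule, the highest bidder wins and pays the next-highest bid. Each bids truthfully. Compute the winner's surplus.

Winner's surplus: 550.

Sorted high to low: Dana 2,800 > Quinn 2,250 > Zara 1,475 > Noah 1,150 > Wen 1,100.
Dana wins with the top bid and pays the second-highest, 2,250.
Surplus = 2,800 − 2,250 = 550.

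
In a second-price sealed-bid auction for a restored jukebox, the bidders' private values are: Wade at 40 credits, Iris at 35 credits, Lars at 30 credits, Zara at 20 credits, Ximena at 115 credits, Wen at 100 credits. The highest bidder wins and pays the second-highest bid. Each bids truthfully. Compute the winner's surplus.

15 credits

Ordered from highest: Ximena 115 credits; Wen 100 credits; Wade 40 credits; Iris 35 credits; Lars 30 credits; Zara 20 credits.
Ximena wins with the top bid and pays the second-highest, 100 credits.
Surplus = 115 credits − 100 credits = 15 credits.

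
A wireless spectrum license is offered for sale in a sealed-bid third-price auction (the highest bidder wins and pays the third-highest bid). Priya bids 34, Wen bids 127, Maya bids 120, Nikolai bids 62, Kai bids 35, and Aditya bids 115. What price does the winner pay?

Sorted high to low: Wen 127, then Maya 120, then Aditya 115, then Nikolai 62, then Kai 35, then Priya 34.
Wen is the highest bidder, so Wen wins.
Under the third-price rule, the price is the third-highest bid: 115.

Price paid: 115.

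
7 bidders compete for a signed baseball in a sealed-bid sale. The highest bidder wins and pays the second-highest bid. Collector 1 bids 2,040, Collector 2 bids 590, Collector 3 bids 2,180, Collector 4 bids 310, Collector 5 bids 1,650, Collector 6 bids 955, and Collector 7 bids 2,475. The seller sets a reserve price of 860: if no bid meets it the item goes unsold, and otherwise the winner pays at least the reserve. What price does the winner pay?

Bids in descending order: Collector 7 2,475, then Collector 3 2,180, then Collector 1 2,040, then Collector 5 1,650, then Collector 6 955, then Collector 2 590, then Collector 4 310.
Collector 7 has the highest bid, so Collector 7 wins.
The second-highest bid is 2,180, which exceeds the reserve, so that sets the price.

Price paid: 2,180.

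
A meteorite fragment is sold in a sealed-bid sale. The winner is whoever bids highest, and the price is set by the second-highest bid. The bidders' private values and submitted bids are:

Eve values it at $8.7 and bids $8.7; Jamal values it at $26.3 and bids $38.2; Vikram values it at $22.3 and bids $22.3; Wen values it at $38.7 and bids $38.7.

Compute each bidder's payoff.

Eve $0.0, Jamal $0.0, Vikram $0.0, Wen $0.5.

Sorted high to low: Wen $38.7; Jamal $38.2; Vikram $22.3; Eve $8.7.
Wen has the top bid and wins; the price is the second-highest bid, $38.2.
Wen's payoff = $38.7 − $38.2 = $0.5. All other bidders lose, so their payoff is 0.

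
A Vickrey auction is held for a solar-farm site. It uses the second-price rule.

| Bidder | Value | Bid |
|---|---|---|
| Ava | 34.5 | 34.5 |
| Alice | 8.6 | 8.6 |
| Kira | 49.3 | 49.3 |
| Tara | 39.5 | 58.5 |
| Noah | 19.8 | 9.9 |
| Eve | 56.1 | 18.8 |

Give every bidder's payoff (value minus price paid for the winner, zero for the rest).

Payoffs: Ava 0.0, Alice 0.0, Kira 0.0, Tara -9.8, Noah 0.0, Eve 0.0.

Sorted high to low: Tara 58.5, then Kira 49.3, then Ava 34.5, then Eve 18.8, then Noah 9.9, then Alice 8.6.
Tara has the top bid and wins; the price is the second-highest bid, 49.3.
Tara's payoff = 39.5 − 49.3 = -9.8. All other bidders lose, so their payoff is 0.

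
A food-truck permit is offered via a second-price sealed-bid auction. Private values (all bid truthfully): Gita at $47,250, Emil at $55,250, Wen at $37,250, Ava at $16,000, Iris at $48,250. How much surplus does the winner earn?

Ranking the bids: Emil $55,250, then Iris $48,250, then Gita $47,250, then Wen $37,250, then Ava $16,000.
Emil wins with the top bid and pays the second-highest, $48,250.
Surplus = $55,250 − $48,250 = $7,000.

$7,000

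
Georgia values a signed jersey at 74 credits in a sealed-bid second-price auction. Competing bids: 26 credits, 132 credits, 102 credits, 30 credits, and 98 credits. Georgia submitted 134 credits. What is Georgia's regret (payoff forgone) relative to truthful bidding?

58 credits

The highest competing bid is 132 credits.
Bidding truthfully at 74 credits: the top bid is 132 credits (a rival), so Georgia loses. Payoff = 0 credits.
Bidding 134 credits: Georgia has the top bid, wins, and pays the second-highest bid 132 credits. Payoff = 74 credits − 132 credits = -58 credits.
Regret = truthful payoff − actual payoff = 0 credits − -58 credits = 58 credits.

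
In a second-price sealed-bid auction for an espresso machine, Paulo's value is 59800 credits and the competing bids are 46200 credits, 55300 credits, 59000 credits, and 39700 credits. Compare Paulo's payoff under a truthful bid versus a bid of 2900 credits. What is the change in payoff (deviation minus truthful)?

The highest competing bid is 59000 credits.
Bidding truthfully at 59800 credits: Paulo has the top bid, wins, and pays the second-highest bid 59000 credits. Payoff = 59800 credits − 59000 credits = 800 credits.
Bidding 2900 credits: the top bid is 59000 credits (a rival), so Paulo loses. Payoff = 0 credits.
Change = 0 credits − 800 credits = -800 credits.
This is the dominant-strategy logic: truthful bidding weakly beats any alternative.

Payoff change: -800 credits.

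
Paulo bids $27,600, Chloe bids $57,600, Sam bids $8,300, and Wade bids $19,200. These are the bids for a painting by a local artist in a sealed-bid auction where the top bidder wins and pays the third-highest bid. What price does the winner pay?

Sorted high to low: Chloe $57,600; Paulo $27,600; Wade $19,200; Sam $8,300.
Chloe is the highest bidder, so Chloe wins.
Under the third-price rule, the price is the third-highest bid: $19,200.

$19,200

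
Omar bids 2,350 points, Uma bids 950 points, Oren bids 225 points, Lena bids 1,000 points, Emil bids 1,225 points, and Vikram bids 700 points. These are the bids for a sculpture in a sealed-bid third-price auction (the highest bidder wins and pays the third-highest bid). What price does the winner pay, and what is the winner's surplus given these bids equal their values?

Price 1,000 points; surplus 1,350 points.

Ordered from highest: Omar 2,350 points > Emil 1,225 points > Lena 1,000 points > Uma 950 points > Vikram 700 points > Oren 225 points.
Omar is the highest bidder, so Omar wins.
Under the third-price rule, the price is the third-highest bid: 1,000 points.
Surplus = 2,350 points − 1,000 points = 1,350 points.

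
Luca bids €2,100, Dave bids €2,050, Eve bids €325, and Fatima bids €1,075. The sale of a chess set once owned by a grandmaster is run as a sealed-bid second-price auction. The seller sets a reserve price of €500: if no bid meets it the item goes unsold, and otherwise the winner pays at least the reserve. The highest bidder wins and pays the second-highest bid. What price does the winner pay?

Price paid: €2,050.

Ranking the bids: Luca €2,100 > Dave €2,050 > Fatima €1,075 > Eve €325.
Luca has the highest bid, so Luca wins.
The second-highest bid is €2,050, which exceeds the reserve, so that sets the price.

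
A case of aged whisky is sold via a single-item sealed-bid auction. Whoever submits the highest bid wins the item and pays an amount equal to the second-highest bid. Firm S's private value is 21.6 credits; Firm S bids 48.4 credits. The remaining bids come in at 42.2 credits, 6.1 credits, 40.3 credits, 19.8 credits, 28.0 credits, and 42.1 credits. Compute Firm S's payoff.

Highest competing bid: 42.2 credits.
Firm S's bid 48.4 credits is the highest overall, so Firm S wins and pays the second-highest bid, 42.2 credits.
Payoff = value − price = 21.6 credits − 42.2 credits = -20.6 credits.
Overbidding won the item at a price above value — truthful bidding would have avoided this loss.

Firm S's payoff: -20.6 credits.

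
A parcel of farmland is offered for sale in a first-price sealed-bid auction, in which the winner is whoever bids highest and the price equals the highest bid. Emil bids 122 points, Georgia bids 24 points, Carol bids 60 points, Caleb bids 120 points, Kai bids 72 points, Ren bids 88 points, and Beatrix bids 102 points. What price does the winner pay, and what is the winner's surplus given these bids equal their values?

Price 122 points; surplus 0 points.

Bids in descending order: Emil 122 points; Caleb 120 points; Beatrix 102 points; Ren 88 points; Kai 72 points; Carol 60 points; Georgia 24 points.
Emil is the highest bidder, so Emil wins.
Under the first-price rule, the price is the highest bid: 122 points.
Surplus = 122 points − 122 points = 0 points.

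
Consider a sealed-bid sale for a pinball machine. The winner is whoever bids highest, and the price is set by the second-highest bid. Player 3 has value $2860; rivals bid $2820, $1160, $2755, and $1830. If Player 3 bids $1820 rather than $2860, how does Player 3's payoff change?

The highest competing bid is $2820.
Bidding truthfully at $2860: Player 3 has the top bid, wins, and pays the second-highest bid $2820. Payoff = $2860 − $2820 = $40.
Bidding $1820: the top bid is $2820 (a rival), so Player 3 loses. Payoff = $0.
Change = $0 − $40 = -$40.
Deviating from a truthful bid can only lose payoff in a second-price auction — never gain.

Payoff change: -$40.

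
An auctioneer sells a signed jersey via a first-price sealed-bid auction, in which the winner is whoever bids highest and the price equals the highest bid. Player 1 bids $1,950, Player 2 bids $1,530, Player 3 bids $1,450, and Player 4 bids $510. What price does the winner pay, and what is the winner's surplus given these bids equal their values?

Ranking the bids: Player 1 $1,950, then Player 2 $1,530, then Player 3 $1,450, then Player 4 $510.
Player 1 is the highest bidder, so Player 1 wins.
Under the first-price rule, the price is the highest bid: $1,950.
Surplus = $1,950 − $1,950 = $0.

The winner pays $1,950 for a surplus of $0.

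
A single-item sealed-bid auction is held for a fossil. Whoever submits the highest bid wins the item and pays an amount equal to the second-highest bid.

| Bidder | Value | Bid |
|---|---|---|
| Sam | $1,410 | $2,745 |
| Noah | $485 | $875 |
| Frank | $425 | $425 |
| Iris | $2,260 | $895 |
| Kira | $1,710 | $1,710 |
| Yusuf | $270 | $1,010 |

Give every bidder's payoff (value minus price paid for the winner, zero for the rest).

Ranking the bids: Sam $2,745, then Kira $1,710, then Yusuf $1,010, then Iris $895, then Noah $875, then Frank $425.
Sam has the top bid and wins; the price is the second-highest bid, $1,710.
Sam's payoff = $1,410 − $1,710 = -$300. All other bidders lose, so their payoff is 0.

Payoffs: Sam -$300, Noah $0, Frank $0, Iris $0, Kira $0, Yusuf $0.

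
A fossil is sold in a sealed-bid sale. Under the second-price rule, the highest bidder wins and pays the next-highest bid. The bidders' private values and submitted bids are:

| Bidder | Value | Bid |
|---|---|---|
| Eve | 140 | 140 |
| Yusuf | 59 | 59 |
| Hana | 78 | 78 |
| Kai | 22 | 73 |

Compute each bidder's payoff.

Sorted high to low: Eve 140; Hana 78; Kai 73; Yusuf 59.
Eve has the top bid and wins; the price is the second-highest bid, 78.
Eve's payoff = 140 − 78 = 62. All other bidders lose, so their payoff is 0.

Payoffs: Eve 62, Yusuf 0, Hana 0, Kai 0.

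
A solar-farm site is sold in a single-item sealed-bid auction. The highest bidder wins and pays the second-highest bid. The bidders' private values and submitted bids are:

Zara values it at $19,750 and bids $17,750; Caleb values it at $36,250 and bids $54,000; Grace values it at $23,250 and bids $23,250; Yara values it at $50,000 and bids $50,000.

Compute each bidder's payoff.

Payoffs: Zara $0, Caleb -$13,750, Grace $0, Yara $0.

Ranking the bids: Caleb $54,000, then Yara $50,000, then Grace $23,250, then Zara $17,750.
Caleb has the top bid and wins; the price is the second-highest bid, $50,000.
Caleb's payoff = $36,250 − $50,000 = -$13,750. All other bidders lose, so their payoff is 0.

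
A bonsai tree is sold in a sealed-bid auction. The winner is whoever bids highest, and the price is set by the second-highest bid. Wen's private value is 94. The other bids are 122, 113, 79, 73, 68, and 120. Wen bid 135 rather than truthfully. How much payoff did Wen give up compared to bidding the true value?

The highest competing bid is 122.
Bidding truthfully at 94: the top bid is 122 (a rival), so Wen loses. Payoff = 0.
Bidding 135: Wen has the top bid, wins, and pays the second-highest bid 122. Payoff = 94 − 122 = -28.
Regret = truthful payoff − actual payoff = 0 − -28 = 28.

28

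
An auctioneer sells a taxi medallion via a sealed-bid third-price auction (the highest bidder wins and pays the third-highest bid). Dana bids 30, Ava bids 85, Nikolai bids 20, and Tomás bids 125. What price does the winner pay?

30

Ordered from highest: Tomás 125; Ava 85; Dana 30; Nikolai 20.
Tomás is the highest bidder, so Tomás wins.
Under the third-price rule, the price is the third-highest bid: 30.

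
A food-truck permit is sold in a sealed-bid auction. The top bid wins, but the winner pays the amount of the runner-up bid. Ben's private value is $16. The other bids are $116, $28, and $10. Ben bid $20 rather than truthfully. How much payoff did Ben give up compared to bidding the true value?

The highest competing bid is $116.
Bidding truthfully at $16: the top bid is $116 (a rival), so Ben loses. Payoff = $0.
Bidding $20: the top bid is $116 (a rival), so Ben loses. Payoff = $0.
Regret = truthful payoff − actual payoff = $0 − $0 = $0.

Payoff forgone: $0.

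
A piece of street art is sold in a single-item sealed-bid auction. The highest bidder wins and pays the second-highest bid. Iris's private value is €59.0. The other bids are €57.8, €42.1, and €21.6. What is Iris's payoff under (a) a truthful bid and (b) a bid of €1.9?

The highest competing bid is €57.8.
Bidding truthfully at €59.0: Iris has the top bid, wins, and pays the second-highest bid €57.8. Payoff = €59.0 − €57.8 = €1.2.
Bidding €1.9: the top bid is €57.8 (a rival), so Iris loses. Payoff = €0.0.
Deviating from a truthful bid can only lose payoff in a second-price auction — never gain.

Truthful: €1.2; alternative: €0.0.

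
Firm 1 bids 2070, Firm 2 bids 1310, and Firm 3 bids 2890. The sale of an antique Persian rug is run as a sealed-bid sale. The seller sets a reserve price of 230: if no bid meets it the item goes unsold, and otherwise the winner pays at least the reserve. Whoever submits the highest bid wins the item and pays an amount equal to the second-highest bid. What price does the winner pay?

Price paid: 2070.

Bids in descending order: Firm 3 2890 > Firm 1 2070 > Firm 2 1310.
Firm 3 has the highest bid, so Firm 3 wins.
The second-highest bid is 2070, which exceeds the reserve, so that sets the price.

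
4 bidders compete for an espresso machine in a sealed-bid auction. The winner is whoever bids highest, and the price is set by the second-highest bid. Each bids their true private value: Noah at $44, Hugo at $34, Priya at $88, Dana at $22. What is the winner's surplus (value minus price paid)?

Sorted high to low: Priya $88, then Noah $44, then Hugo $34, then Dana $22.
Priya wins with the top bid and pays the second-highest, $44.
Surplus = $88 − $44 = $44.

Winner's surplus: $44.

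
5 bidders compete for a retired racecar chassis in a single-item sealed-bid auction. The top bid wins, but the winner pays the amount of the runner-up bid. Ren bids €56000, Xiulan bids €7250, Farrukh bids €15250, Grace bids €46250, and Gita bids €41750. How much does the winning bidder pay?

€46250

Bids in descending order: Ren €56000 > Grace €46250 > Gita €41750 > Farrukh €15250 > Xiulan €7250.
Ren has the highest bid, so Ren wins.
The second-highest bid is €46250, so that is what Ren pays.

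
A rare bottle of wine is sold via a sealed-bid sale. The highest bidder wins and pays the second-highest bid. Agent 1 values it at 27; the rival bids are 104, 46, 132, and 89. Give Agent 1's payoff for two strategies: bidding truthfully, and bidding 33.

The highest competing bid is 132.
Bidding truthfully at 27: the top bid is 132 (a rival), so Agent 1 loses. Payoff = 0.
Bidding 33: the top bid is 132 (a rival), so Agent 1 loses. Payoff = 0.
The bid only affects whether you win, not the price — here both bids land on the same side of the top rival bid, so the deviation is payoff-neutral.

(a) 0  (b) 0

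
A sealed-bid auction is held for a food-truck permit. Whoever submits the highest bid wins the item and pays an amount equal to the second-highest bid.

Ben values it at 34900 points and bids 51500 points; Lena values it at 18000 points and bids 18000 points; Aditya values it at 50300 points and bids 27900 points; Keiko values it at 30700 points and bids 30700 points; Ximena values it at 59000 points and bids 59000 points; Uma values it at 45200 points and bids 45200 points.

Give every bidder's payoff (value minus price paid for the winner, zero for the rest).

Ordered from highest: Ximena 59000 points; Ben 51500 points; Uma 45200 points; Keiko 30700 points; Aditya 27900 points; Lena 18000 points.
Ximena has the top bid and wins; the price is the second-highest bid, 51500 points.
Ximena's payoff = 59000 points − 51500 points = 7500 points. All other bidders lose, so their payoff is 0.

Payoffs: Ben 0 points, Lena 0 points, Aditya 0 points, Keiko 0 points, Ximena 7500 points, Uma 0 points.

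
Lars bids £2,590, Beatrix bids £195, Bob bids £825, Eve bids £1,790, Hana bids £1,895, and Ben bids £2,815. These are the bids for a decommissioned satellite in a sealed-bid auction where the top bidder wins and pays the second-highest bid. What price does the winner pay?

Ranking the bids: Ben £2,815, then Lars £2,590, then Hana £1,895, then Eve £1,790, then Bob £825, then Beatrix £195.
Ben is the highest bidder, so Ben wins.
Under the second-price rule, the price is the second-highest bid: £2,590.

£2,590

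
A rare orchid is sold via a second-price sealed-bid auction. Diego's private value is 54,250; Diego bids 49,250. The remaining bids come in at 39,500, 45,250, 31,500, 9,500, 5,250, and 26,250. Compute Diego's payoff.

Highest competing bid: 45,250.
Diego's bid 49,250 is the highest overall, so Diego wins and pays the second-highest bid, 45,250.
Payoff = value − price = 54,250 − 45,250 = 9,000.

Diego's payoff: 9,000.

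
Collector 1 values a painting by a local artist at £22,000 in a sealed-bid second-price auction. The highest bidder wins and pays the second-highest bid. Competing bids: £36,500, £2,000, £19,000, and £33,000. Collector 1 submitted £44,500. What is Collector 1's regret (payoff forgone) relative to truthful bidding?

Regret: £14,500.

The highest competing bid is £36,500.
Bidding truthfully at £22,000: the top bid is £36,500 (a rival), so Collector 1 loses. Payoff = £0.
Bidding £44,500: Collector 1 has the top bid, wins, and pays the second-highest bid £36,500. Payoff = £22,000 − £36,500 = -£14,500.
Regret = truthful payoff − actual payoff = £0 − -£14,500 = £14,500.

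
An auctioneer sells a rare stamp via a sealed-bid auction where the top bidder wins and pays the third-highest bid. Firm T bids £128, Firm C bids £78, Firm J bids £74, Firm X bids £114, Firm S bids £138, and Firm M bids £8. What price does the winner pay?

Sorted high to low: Firm S £138 > Firm T £128 > Firm X £114 > Firm C £78 > Firm J £74 > Firm M £8.
Firm S is the highest bidder, so Firm S wins.
Under the third-price rule, the price is the third-highest bid: £114.

Price paid: £114.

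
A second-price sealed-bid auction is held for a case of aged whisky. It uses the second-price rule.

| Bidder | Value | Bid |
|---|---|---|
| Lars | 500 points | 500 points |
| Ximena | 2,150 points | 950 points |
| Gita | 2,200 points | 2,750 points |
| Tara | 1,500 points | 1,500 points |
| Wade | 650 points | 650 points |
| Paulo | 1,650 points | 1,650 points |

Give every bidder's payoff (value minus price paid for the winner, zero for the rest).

Payoffs: Lars 0 points, Ximena 0 points, Gita 550 points, Tara 0 points, Wade 0 points, Paulo 0 points.

Sorted high to low: Gita 2,750 points, then Paulo 1,650 points, then Tara 1,500 points, then Ximena 950 points, then Wade 650 points, then Lars 500 points.
Gita has the top bid and wins; the price is the second-highest bid, 1,650 points.
Gita's payoff = 2,200 points − 1,650 points = 550 points. All other bidders lose, so their payoff is 0.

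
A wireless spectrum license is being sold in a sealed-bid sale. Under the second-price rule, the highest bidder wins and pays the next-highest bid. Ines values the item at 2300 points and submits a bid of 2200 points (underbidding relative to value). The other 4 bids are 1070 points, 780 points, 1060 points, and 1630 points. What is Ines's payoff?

Highest competing bid: 1630 points.
Ines's bid 2200 points is the highest overall, so Ines wins and pays the second-highest bid, 1630 points.
Payoff = value − price = 2300 points − 1630 points = 670 points.

Ines's payoff: 670 points.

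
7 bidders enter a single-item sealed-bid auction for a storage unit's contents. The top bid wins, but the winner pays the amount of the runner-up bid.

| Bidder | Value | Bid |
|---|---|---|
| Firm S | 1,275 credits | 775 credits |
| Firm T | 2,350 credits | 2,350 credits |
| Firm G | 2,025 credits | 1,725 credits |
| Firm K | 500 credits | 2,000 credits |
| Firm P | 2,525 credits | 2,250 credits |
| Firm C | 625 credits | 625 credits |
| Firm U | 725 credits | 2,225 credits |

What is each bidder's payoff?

Firm S 0 credits, Firm T 100 credits, Firm G 0 credits, Firm K 0 credits, Firm P 0 credits, Firm C 0 credits, Firm U 0 credits.

Sorted high to low: Firm T 2,350 credits; Firm P 2,250 credits; Firm U 2,225 credits; Firm K 2,000 credits; Firm G 1,725 credits; Firm S 775 credits; Firm C 625 credits.
Firm T has the top bid and wins; the price is the second-highest bid, 2,250 credits.
Firm T's payoff = 2,350 credits − 2,250 credits = 100 credits. All other bidders lose, so their payoff is 0.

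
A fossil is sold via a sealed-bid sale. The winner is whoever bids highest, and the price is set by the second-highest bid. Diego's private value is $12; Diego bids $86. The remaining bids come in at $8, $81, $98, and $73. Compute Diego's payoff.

Payoff = $0.

Highest competing bid: $98.
Diego's bid $86 is not the highest, so Diego loses, pays nothing, and earns zero payoff.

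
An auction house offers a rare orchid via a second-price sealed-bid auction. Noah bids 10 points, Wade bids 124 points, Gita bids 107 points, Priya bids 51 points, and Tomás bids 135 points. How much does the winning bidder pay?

The winner pays 124 points.

Bids in descending order: Tomás 135 points > Wade 124 points > Gita 107 points > Priya 51 points > Noah 10 points.
Tomás has the highest bid, so Tomás wins.
The second-highest bid is 124 points, so that is what Tomás pays.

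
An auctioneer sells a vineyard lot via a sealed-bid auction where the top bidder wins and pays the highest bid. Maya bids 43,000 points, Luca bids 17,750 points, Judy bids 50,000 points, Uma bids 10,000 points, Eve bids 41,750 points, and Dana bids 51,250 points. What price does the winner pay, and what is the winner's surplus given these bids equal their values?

Bids in descending order: Dana 51,250 points; Judy 50,000 points; Maya 43,000 points; Eve 41,750 points; Luca 17,750 points; Uma 10,000 points.
Dana is the highest bidder, so Dana wins.
Under the first-price rule, the price is the highest bid: 51,250 points.
Surplus = 51,250 points − 51,250 points = 0 points.

Price 51,250 points; surplus 0 points.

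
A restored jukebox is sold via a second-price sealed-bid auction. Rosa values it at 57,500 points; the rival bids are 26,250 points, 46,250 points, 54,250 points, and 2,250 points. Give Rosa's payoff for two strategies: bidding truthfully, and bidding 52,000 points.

Truthful: 3,250 points; alternative: 0 points.

The highest competing bid is 54,250 points.
Bidding truthfully at 57,500 points: Rosa has the top bid, wins, and pays the second-highest bid 54,250 points. Payoff = 57,500 points − 54,250 points = 3,250 points.
Bidding 52,000 points: the top bid is 54,250 points (a rival), so Rosa loses. Payoff = 0 points.
This is the dominant-strategy logic: truthful bidding weakly beats any alternative.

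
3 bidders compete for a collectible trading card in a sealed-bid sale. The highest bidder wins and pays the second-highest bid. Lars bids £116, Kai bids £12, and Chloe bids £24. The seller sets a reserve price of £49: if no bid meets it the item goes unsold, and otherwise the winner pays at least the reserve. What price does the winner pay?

Sorted high to low: Lars £116 > Chloe £24 > Kai £12.
Lars has the highest bid, so Lars wins.
The second-highest bid is £24, but the reserve £49 is higher, so the price is the reserve.

The winner pays £49.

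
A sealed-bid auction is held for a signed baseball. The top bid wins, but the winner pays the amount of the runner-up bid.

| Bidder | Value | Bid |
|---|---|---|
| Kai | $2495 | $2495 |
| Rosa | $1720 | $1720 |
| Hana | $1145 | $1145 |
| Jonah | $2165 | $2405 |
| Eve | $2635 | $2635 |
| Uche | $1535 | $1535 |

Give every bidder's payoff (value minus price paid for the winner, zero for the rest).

Payoffs: Kai $0, Rosa $0, Hana $0, Jonah $0, Eve $140, Uche $0.

Bids in descending order: Eve $2635; Kai $2495; Jonah $2405; Rosa $1720; Uche $1535; Hana $1145.
Eve has the top bid and wins; the price is the second-highest bid, $2495.
Eve's payoff = $2635 − $2495 = $140. All other bidders lose, so their payoff is 0.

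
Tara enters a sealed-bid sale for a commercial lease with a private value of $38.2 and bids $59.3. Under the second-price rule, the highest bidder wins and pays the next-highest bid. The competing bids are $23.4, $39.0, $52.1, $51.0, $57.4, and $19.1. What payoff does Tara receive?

-$19.2

Highest competing bid: $57.4.
Tara's bid $59.3 is the highest overall, so Tara wins and pays the second-highest bid, $57.4.
Payoff = value − price = $38.2 − $57.4 = -$19.2.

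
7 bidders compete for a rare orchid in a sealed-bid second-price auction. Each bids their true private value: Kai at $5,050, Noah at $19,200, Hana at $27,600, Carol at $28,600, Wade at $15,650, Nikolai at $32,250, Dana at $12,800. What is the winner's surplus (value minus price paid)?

Surplus = $3,650.

Sorted high to low: Nikolai $32,250, then Carol $28,600, then Hana $27,600, then Noah $19,200, then Wade $15,650, then Dana $12,800, then Kai $5,050.
Nikolai wins with the top bid and pays the second-highest, $28,600.
Surplus = $32,250 − $28,600 = $3,650.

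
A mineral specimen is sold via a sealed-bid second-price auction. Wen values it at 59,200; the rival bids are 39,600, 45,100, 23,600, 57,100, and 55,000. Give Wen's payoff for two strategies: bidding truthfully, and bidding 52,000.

Truthful: 2,100; alternative: 0.

The highest competing bid is 57,100.
Bidding truthfully at 59,200: Wen has the top bid, wins, and pays the second-highest bid 57,100. Payoff = 59,200 − 57,100 = 2,100.
Bidding 52,000: the top bid is 57,100 (a rival), so Wen loses. Payoff = 0.
This is the dominant-strategy logic: truthful bidding weakly beats any alternative.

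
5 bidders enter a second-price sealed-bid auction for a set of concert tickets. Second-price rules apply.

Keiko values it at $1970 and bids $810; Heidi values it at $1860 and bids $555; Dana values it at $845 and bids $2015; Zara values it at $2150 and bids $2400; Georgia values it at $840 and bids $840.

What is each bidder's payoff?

Payoffs: Keiko $0, Heidi $0, Dana $0, Zara $135, Georgia $0.

Ordered from highest: Zara $2400 > Dana $2015 > Georgia $840 > Keiko $810 > Heidi $555.
Zara has the top bid and wins; the price is the second-highest bid, $2015.
Zara's payoff = $2150 − $2015 = $135. All other bidders lose, so their payoff is 0.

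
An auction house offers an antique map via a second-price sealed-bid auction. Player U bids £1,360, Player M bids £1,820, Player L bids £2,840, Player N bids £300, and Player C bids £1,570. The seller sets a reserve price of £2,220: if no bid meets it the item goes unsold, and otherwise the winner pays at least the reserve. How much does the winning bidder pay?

Ranking the bids: Player L £2,840, then Player M £1,820, then Player C £1,570, then Player U £1,360, then Player N £300.
Player L has the highest bid, so Player L wins.
The second-highest bid is £1,820, but the reserve £2,220 is higher, so the price is the reserve.

£2,220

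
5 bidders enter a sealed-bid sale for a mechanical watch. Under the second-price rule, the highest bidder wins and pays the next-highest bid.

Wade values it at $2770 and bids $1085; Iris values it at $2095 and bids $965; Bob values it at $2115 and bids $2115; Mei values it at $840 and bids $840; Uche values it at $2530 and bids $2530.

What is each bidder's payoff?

Bids in descending order: Uche $2530 > Bob $2115 > Wade $1085 > Iris $965 > Mei $840.
Uche has the top bid and wins; the price is the second-highest bid, $2115.
Uche's payoff = $2530 − $2115 = $415. All other bidders lose, so their payoff is 0.

Payoffs: Wade $0, Iris $0, Bob $0, Mei $0, Uche $415.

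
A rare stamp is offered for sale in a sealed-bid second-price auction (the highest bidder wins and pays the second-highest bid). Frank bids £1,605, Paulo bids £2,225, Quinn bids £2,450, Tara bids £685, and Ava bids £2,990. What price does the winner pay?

The winner pays £2,450.

Ranking the bids: Ava £2,990; Quinn £2,450; Paulo £2,225; Frank £1,605; Tara £685.
Ava is the highest bidder, so Ava wins.
Under the second-price rule, the price is the second-highest bid: £2,450.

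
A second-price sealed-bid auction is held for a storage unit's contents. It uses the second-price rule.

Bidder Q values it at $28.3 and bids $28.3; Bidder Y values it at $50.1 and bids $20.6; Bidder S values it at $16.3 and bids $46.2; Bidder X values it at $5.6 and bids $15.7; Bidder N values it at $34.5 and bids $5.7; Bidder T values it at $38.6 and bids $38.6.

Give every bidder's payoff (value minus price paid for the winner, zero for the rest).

Ranking the bids: Bidder S $46.2 > Bidder T $38.6 > Bidder Q $28.3 > Bidder Y $20.6 > Bidder X $15.7 > Bidder N $5.7.
Bidder S has the top bid and wins; the price is the second-highest bid, $38.6.
Bidder S's payoff = $16.3 − $38.6 = -$22.3. All other bidders lose, so their payoff is 0.

Bidder Q $0.0, Bidder Y $0.0, Bidder S -$22.3, Bidder X $0.0, Bidder N $0.0, Bidder T $0.0.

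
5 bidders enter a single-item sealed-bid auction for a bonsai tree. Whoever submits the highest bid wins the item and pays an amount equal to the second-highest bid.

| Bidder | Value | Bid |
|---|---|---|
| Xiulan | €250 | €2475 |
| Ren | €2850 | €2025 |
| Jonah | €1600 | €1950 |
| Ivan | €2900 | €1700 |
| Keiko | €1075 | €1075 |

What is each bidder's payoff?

Ordered from highest: Xiulan €2475 > Ren €2025 > Jonah €1950 > Ivan €1700 > Keiko €1075.
Xiulan has the top bid and wins; the price is the second-highest bid, €2025.
Xiulan's payoff = €250 − €2025 = -€1775. All other bidders lose, so their payoff is 0.

Payoffs: Xiulan -€1775, Ren €0, Jonah €0, Ivan €0, Keiko €0.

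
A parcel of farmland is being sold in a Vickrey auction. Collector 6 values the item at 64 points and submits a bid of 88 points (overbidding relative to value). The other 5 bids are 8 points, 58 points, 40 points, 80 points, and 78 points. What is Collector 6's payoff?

Highest competing bid: 80 points.
Collector 6's bid 88 points is the highest overall, so Collector 6 wins and pays the second-highest bid, 80 points.
Payoff = value − price = 64 points − 80 points = -16 points.

-16 points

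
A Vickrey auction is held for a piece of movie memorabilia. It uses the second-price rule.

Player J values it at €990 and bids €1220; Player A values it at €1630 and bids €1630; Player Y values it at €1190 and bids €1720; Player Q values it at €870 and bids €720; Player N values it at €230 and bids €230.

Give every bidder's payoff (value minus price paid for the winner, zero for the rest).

Ranking the bids: Player Y €1720; Player A €1630; Player J €1220; Player Q €720; Player N €230.
Player Y has the top bid and wins; the price is the second-highest bid, €1630.
Player Y's payoff = €1190 − €1630 = -€440. All other bidders lose, so their payoff is 0.

Payoffs: Player J €0, Player A €0, Player Y -€440, Player Q €0, Player N €0.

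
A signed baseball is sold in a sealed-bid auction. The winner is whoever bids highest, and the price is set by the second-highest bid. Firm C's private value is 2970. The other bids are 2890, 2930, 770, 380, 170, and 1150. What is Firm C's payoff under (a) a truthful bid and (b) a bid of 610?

(a) 40  (b) 0

The highest competing bid is 2930.
Bidding truthfully at 2970: Firm C has the top bid, wins, and pays the second-highest bid 2930. Payoff = 2970 − 2930 = 40.
Bidding 610: the top bid is 2930 (a rival), so Firm C loses. Payoff = 0.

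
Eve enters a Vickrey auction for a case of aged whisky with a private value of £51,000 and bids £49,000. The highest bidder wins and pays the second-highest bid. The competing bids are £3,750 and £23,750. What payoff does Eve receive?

Highest competing bid: £23,750.
Eve's bid £49,000 is the highest overall, so Eve wins and pays the second-highest bid, £23,750.
Payoff = value − price = £51,000 − £23,750 = £27,250.

£27,250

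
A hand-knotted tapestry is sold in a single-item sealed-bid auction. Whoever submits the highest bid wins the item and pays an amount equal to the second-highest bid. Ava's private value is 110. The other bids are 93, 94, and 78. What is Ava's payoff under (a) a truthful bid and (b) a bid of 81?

(a) 16  (b) 0

The highest competing bid is 94.
Bidding truthfully at 110: Ava has the top bid, wins, and pays the second-highest bid 94. Payoff = 110 − 94 = 16.
Bidding 81: the top bid is 94 (a rival), so Ava loses. Payoff = 0.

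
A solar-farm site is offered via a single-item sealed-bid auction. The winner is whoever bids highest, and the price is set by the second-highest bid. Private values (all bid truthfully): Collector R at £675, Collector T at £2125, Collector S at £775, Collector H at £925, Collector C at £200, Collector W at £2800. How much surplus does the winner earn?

Ranking the bids: Collector W £2800 > Collector T £2125 > Collector H £925 > Collector S £775 > Collector R £675 > Collector C £200.
Collector W wins with the top bid and pays the second-highest, £2125.
Surplus = £2800 − £2125 = £675.

Surplus = £675.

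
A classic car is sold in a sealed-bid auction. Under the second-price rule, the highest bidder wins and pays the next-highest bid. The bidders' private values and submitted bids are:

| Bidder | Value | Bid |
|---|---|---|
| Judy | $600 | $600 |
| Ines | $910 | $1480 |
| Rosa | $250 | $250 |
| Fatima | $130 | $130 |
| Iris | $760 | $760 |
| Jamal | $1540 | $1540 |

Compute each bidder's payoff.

Bids in descending order: Jamal $1540; Ines $1480; Iris $760; Judy $600; Rosa $250; Fatima $130.
Jamal has the top bid and wins; the price is the second-highest bid, $1480.
Jamal's payoff = $1540 − $1480 = $60. All other bidders lose, so their payoff is 0.

Judy $0, Ines $0, Rosa $0, Fatima $0, Iris $0, Jamal $60.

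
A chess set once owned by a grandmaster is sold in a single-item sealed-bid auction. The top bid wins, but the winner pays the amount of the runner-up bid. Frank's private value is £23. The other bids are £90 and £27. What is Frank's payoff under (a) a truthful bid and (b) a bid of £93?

Truthful: £0; alternative: -£67.

The highest competing bid is £90.
Bidding truthfully at £23: the top bid is £90 (a rival), so Frank loses. Payoff = £0.
Bidding £93: Frank has the top bid, wins, and pays the second-highest bid £90. Payoff = £23 − £90 = -£67.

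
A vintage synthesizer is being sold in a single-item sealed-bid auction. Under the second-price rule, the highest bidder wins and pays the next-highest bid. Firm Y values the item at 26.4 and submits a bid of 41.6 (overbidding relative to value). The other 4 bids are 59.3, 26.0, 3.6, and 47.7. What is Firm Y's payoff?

Highest competing bid: 59.3.
Firm Y's bid 41.6 is not the highest, so Firm Y loses, pays nothing, and earns zero payoff.

Firm Y's payoff: 0.0.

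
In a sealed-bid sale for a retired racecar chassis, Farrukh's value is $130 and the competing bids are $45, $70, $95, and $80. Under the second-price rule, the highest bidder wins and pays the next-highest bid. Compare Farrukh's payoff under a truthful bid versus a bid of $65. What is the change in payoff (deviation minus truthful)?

Change in payoff: -$35.

The highest competing bid is $95.
Bidding truthfully at $130: Farrukh has the top bid, wins, and pays the second-highest bid $95. Payoff = $130 − $95 = $35.
Bidding $65: the top bid is $95 (a rival), so Farrukh loses. Payoff = $0.
Change = $0 − $35 = -$35.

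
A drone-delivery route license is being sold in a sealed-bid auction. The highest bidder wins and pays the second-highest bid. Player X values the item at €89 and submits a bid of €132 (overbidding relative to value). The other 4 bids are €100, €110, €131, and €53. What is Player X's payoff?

-€42

Highest competing bid: €131.
Player X's bid €132 is the highest overall, so Player X wins and pays the second-highest bid, €131.
Payoff = value − price = €89 − €131 = -€42.
Overbidding won the item at a price above value — truthful bidding would have avoided this loss.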